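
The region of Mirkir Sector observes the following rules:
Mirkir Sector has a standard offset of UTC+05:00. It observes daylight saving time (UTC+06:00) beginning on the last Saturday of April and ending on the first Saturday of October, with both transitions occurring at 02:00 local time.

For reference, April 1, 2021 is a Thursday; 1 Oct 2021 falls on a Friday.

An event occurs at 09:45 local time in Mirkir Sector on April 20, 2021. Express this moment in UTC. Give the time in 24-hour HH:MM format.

1 April 2021 is a Thursday, so Saturdays fall on 3, 10, 17, 24; the last is April 24.
1 October 2021 is a Friday, so the first Saturday is October 2.
April 20, 2021 is outside the daylight-saving period (24 April – 2 October), so Mirkir Sector is on standard time, UTC+05:00.
09:45 local − 5h = 04:45 UTC.

04:45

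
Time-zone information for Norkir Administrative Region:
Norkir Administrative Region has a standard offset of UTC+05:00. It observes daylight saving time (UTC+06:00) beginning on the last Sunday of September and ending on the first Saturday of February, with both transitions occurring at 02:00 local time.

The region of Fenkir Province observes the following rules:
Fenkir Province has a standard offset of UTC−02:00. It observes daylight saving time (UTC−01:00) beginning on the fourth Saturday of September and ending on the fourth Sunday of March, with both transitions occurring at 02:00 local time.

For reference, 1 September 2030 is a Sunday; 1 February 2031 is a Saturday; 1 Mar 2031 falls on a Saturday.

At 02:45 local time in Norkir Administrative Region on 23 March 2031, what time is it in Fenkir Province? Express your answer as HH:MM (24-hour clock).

20:45

1 September 2030 is a Sunday, so Sundays fall on 1, 8, 15, 22, 29; the last is September 29.
1 February 2031 is a Saturday, so the first Saturday is February 1.
Daylight saving runs 29 September 2030 – 1 February 2031; 23 March 2031 is outside that window, so Norkir Administrative Region is on standard time at UTC+05:00.
02:45 Norkir Administrative Region − 5h = 21:45 UTC (rolling into the previous day, 22 March 2031).
1 September 2030 is a Sunday, so the first Saturday is September 7 and the fourth is September 28.
1 March 2031 is a Saturday, so the first Sunday is March 2 and the fourth is March 23.
At the standard offset (UTC−02:00), 21:45 UTC − 2h = 19:45 Fenkir Province standard time.
Daylight saving runs 28 September 2030 – 23 March 2031; the standard-time date in Fenkir Province, 22 March 2031, is inside that window, so Fenkir Province is at UTC−01:00.
21:45 UTC − 1h = 20:45 Fenkir Province.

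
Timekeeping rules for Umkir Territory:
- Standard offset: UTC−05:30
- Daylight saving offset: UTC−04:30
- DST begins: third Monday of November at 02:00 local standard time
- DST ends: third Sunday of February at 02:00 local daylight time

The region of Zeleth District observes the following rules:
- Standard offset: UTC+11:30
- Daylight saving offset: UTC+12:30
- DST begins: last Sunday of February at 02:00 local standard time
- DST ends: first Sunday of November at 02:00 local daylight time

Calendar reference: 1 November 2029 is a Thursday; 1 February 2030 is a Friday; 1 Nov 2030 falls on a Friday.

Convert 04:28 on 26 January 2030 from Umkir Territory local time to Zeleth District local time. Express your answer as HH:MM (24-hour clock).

20:28

1 November 2029 is a Thursday, so the first Monday is November 5 and the third is November 19.
1 February 2030 is a Friday, so the first Sunday is February 3 and the third is February 17.
26 January 2030 falls between 19 November 2029 and 17 February 2030, so daylight saving is in effect and Umkir Territory is at UTC−04:30.
04:28 Umkir Territory + 4h30m = 08:58 UTC.
1 February 2030 is a Friday, so Sundays fall on 3, 10, 17, 24; the last is February 24.
1 November 2030 is a Friday, so the first Sunday is November 3.
At the standard offset (UTC+11:30), 08:58 UTC + 11h30m = 20:28 Zeleth District standard time.
Daylight saving runs 24 February – 3 November; the standard-time date in Zeleth District, 26 January 2030, is outside that window, so Zeleth District is on standard time at UTC+11:30.
08:58 UTC + 11h30m = 20:28 Zeleth District.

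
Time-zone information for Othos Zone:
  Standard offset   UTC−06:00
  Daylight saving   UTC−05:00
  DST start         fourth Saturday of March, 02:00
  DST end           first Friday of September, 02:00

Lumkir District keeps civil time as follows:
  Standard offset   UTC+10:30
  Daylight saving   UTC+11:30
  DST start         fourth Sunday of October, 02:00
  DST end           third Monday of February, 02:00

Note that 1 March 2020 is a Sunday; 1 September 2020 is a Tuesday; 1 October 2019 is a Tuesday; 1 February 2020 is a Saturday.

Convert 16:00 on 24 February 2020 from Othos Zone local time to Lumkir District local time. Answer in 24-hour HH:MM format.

1 March 2020 is a Sunday, so the first Saturday is March 7 and the fourth is March 28.
1 September 2020 is a Tuesday, so the first Friday is September 4.
Daylight saving runs 28 March – 4 September; 24 February 2020 is outside that window, so Othos Zone is on standard time at UTC−06:00.
16:00 Othos Zone + 6h = 22:00 UTC.
1 October 2019 is a Tuesday, so the first Sunday is October 6 and the fourth is October 27.
1 February 2020 is a Saturday, so the first Monday is February 3 and the third is February 17.
At the standard offset (UTC+10:30), 22:00 UTC + 10h30m = 08:30 Lumkir District standard time (rolling into the next day, 25 February 2020).
The standard-time date in Lumkir District, 25 February 2020, is outside the daylight-saving period (27 October 2019 – 17 February 2020), so Lumkir District is on standard time, UTC+10:30.
22:00 UTC + 10h30m = 08:30 Lumkir District (rolling into the next day, 25 February 2020).

08:30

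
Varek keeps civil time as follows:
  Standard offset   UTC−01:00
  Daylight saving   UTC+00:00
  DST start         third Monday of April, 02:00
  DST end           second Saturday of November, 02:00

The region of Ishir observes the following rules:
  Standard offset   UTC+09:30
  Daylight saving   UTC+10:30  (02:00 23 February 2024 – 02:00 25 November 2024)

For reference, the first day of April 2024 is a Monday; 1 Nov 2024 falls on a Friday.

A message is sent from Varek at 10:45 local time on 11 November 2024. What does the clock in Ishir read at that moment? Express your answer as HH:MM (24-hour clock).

22:15

1 April 2024 is a Monday, so the first Monday is April 1 and the third is April 15.
1 November 2024 is a Friday, so the first Saturday is November 2 and the second is November 9.
Daylight saving runs 15 April – 9 November; 11 November 2024 is outside that window, so Varek is on standard time at UTC−01:00.
10:45 Varek + 1h = 11:45 UTC.
At the standard offset (UTC+09:30), 11:45 UTC + 9h30m = 21:15 Ishir standard time.
The standard-time date in Ishir, 11 November 2024, lies within the daylight-saving period (23 February – 25 November), so Ishir is on daylight time, UTC+10:30.
11:45 UTC + 10h30m = 22:15 Ishir.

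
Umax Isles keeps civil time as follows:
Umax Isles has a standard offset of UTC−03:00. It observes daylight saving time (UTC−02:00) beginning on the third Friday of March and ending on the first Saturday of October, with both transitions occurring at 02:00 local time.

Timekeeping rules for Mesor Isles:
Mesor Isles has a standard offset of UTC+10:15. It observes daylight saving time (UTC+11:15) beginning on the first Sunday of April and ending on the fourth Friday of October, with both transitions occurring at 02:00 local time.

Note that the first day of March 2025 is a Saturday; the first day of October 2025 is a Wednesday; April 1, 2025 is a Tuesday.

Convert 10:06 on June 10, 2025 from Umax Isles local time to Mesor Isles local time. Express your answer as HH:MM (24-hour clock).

23:21

1 March 2025 is a Saturday, so the first Friday is March 7 and the third is March 21.
1 October 2025 is a Wednesday, so the first Saturday is October 4.
Daylight saving runs 21 March – 4 October; June 10, 2025 is inside that window, so Umax Isles is at UTC−02:00.
10:06 Umax Isles + 2h = 12:06 UTC.
1 April 2025 is a Tuesday, so the first Sunday is April 6.
1 October 2025 is a Wednesday, so the first Friday is October 3 and the fourth is October 24.
At the standard offset (UTC+10:15), 12:06 UTC + 10h15m = 22:21 Mesor Isles standard time.
The standard-time date in Mesor Isles, June 10, 2025, falls between 6 April and 24 October, so daylight saving is in effect and Mesor Isles is at UTC+11:15.
12:06 UTC + 11h15m = 23:21 Mesor Isles.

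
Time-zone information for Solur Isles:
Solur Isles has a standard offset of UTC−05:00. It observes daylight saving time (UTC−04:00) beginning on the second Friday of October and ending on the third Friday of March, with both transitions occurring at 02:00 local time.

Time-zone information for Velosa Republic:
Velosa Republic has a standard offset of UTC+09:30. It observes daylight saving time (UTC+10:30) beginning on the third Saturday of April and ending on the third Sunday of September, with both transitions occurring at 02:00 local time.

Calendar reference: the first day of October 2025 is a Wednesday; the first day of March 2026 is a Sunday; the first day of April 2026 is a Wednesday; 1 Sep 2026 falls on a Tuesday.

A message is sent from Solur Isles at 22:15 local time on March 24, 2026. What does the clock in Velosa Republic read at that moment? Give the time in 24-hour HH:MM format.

1 October 2025 is a Wednesday, so the first Friday is October 3 and the second is October 10.
1 March 2026 is a Sunday, so the first Friday is March 6 and the third is March 20.
Daylight saving runs 10 October 2025 – 20 March 2026; March 24, 2026 is outside that window, so Solur Isles is on standard time at UTC−05:00.
22:15 Solur Isles + 5h = 03:15 UTC (rolling into the next day, 25 March 2026).
1 April 2026 is a Wednesday, so the first Saturday is April 4 and the third is April 18.
1 September 2026 is a Tuesday, so the first Sunday is September 6 and the third is September 20.
At the standard offset (UTC+09:30), 03:15 UTC + 9h30m = 12:45 Velosa Republic standard time.
The standard-time date in Velosa Republic, March 25, 2026, is outside the daylight-saving period (18 April – 20 September), so Velosa Republic is on standard time, UTC+09:30.
03:15 UTC + 9h30m = 12:45 Velosa Republic.

12:45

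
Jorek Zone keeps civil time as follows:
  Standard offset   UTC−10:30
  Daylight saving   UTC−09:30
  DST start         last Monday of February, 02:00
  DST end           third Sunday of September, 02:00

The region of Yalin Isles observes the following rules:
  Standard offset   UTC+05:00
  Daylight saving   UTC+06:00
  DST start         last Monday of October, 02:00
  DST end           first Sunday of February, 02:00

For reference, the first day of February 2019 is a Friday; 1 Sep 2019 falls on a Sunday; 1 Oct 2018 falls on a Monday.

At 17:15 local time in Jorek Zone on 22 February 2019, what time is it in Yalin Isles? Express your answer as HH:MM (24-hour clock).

08:45

1 February 2019 is a Friday, so Mondays fall on 4, 11, 18, 25; the last is February 25.
1 September 2019 is a Sunday, so the first Sunday is September 1 and the third is September 15.
22 February 2019 is outside the daylight-saving period (25 February – 15 September), so Jorek Zone is on standard time, UTC−10:30.
17:15 Jorek Zone + 10h30m = 03:45 UTC (rolling into the next day, 23 February 2019).
1 October 2018 is a Monday, so Mondays fall on 1, 8, 15, 22, 29; the last is October 29.
1 February 2019 is a Friday, so the first Sunday is February 3.
At the standard offset (UTC+05:00), 03:45 UTC + 5h = 08:45 Yalin Isles standard time.
The standard-time date in Yalin Isles, 23 February 2019, does not fall between 29 October 2018 and 3 February 2019, so daylight saving is not in effect and Yalin Isles is at UTC+05:00.
03:45 UTC + 5h = 08:45 Yalin Isles.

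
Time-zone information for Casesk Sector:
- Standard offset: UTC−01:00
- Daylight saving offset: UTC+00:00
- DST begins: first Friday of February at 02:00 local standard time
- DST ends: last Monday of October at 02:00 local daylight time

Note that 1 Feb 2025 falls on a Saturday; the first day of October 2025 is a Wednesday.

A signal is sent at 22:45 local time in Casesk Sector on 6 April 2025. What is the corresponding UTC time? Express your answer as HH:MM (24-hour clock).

22:45

1 February 2025 is a Saturday, so the first Friday is February 7.
1 October 2025 is a Wednesday, so Mondays fall on 6, 13, 20, 27; the last is October 27.
6 April 2025 falls between 7 February and 27 October, so daylight saving is in effect and Casesk Sector is at UTC+00:00.
22:45 local − 0h = 22:45 UTC.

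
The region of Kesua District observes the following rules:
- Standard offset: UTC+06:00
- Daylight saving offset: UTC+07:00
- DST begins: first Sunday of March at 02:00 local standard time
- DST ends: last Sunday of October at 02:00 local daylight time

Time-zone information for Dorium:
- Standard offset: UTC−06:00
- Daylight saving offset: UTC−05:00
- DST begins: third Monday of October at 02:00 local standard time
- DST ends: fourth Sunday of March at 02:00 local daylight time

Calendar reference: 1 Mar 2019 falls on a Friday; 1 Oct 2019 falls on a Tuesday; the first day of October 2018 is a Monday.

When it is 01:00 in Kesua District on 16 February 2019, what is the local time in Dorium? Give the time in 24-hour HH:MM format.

1 March 2019 is a Friday, so the first Sunday is March 3.
1 October 2019 is a Tuesday, so Sundays fall on 6, 13, 20, 27; the last is October 27.
16 February 2019 does not fall between 3 March and 27 October, so daylight saving is not in effect and Kesua District is at UTC+06:00.
01:00 Kesua District − 6h = 19:00 UTC (rolling into the previous day, 15 February 2019).
1 October 2018 is a Monday, so the first Monday is October 1 and the third is October 15.
1 March 2019 is a Friday, so the first Sunday is March 3 and the fourth is March 24.
At the standard offset (UTC−06:00), 19:00 UTC − 6h = 13:00 Dorium standard time.
Daylight saving runs 15 October 2018 – 24 March 2019; the standard-time date in Dorium, 15 February 2019, is inside that window, so Dorium is at UTC−05:00.
19:00 UTC − 5h = 14:00 Dorium.

14:00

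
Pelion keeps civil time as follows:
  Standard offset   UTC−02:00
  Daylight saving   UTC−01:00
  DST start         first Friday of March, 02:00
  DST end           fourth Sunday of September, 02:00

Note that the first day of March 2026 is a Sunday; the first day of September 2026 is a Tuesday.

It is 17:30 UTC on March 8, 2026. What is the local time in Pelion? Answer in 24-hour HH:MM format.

16:30

1 March 2026 is a Sunday, so the first Friday is March 6.
1 September 2026 is a Tuesday, so the first Sunday is September 6 and the fourth is September 27.
At the standard offset (UTC−02:00), 17:30 UTC − 2h = 15:30 Pelion standard time.
Daylight saving runs 6 March – 27 September; the standard-time date in Pelion, March 8, 2026, is inside that window, so Pelion is at UTC−01:00.
17:30 UTC − 1h = 16:30 local.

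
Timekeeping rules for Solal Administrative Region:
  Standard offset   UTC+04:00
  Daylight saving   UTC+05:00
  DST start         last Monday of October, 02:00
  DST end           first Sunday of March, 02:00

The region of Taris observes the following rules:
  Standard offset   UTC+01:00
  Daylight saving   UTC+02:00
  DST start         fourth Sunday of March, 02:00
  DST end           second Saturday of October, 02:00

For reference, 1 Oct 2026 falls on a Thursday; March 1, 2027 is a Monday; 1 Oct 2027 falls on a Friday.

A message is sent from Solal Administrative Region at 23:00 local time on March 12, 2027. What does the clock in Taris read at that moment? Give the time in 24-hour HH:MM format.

20:00

1 October 2026 is a Thursday, so Mondays fall on 5, 12, 19, 26; the last is October 26.
1 March 2027 is a Monday, so the first Sunday is March 7.
Daylight saving runs 26 October 2026 – 7 March 2027; March 12, 2027 is outside that window, so Solal Administrative Region is on standard time at UTC+04:00.
23:00 Solal Administrative Region − 4h = 19:00 UTC.
1 March 2027 is a Monday, so the first Sunday is March 7 and the fourth is March 28.
1 October 2027 is a Friday, so the first Saturday is October 2 and the second is October 9.
At the standard offset (UTC+01:00), 19:00 UTC + 1h = 20:00 Taris standard time.
The standard-time date in Taris, March 12, 2027, does not fall between 28 March and 9 October, so daylight saving is not in effect and Taris is at UTC+01:00.
19:00 UTC + 1h = 20:00 Taris.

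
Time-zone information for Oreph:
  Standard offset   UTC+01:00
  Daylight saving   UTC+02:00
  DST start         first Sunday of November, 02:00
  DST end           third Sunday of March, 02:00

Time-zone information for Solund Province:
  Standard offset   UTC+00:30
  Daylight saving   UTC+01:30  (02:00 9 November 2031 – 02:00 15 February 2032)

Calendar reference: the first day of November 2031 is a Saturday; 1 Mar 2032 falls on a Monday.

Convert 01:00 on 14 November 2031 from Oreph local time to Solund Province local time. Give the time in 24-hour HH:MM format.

00:30

1 November 2031 is a Saturday, so the first Sunday is November 2.
1 March 2032 is a Monday, so the first Sunday is March 7 and the third is March 21.
Daylight saving runs 2 November 2031 – 21 March 2032; 14 November 2031 is inside that window, so Oreph is at UTC+02:00.
01:00 Oreph − 2h = 23:00 UTC (rolling into the previous day, 13 November 2031).
At the standard offset (UTC+00:30), 23:00 UTC + 0h30m = 23:30 Solund Province standard time.
Daylight saving runs 9 November 2031 – 15 February 2032; the standard-time date in Solund Province, 13 November 2031, is inside that window, so Solund Province is at UTC+01:30.
23:00 UTC + 1h30m = 00:30 Solund Province (rolling into the next day, 14 November 2031).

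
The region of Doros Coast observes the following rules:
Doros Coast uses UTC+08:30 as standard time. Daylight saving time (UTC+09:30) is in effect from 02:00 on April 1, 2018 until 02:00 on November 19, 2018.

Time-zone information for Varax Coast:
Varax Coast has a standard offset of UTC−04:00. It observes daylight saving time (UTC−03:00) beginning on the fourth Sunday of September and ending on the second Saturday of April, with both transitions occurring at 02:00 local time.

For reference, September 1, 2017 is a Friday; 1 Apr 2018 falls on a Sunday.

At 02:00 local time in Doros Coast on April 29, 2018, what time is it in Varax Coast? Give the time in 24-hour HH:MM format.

12:30

Daylight saving runs 1 April – 19 November; April 29, 2018 is inside that window, so Doros Coast is at UTC+09:30.
02:00 Doros Coast − 9h30m = 16:30 UTC (rolling into the previous day, 28 April 2018).
1 September 2017 is a Friday, so the first Sunday is September 3 and the fourth is September 24.
1 April 2018 is a Sunday, so the first Saturday is April 7 and the second is April 14.
At the standard offset (UTC−04:00), 16:30 UTC − 4h = 12:30 Varax Coast standard time.
The standard-time date in Varax Coast, April 28, 2018, is outside the daylight-saving period (24 September 2017 – 14 April 2018), so Varax Coast is on standard time, UTC−04:00.
16:30 UTC − 4h = 12:30 Varax Coast.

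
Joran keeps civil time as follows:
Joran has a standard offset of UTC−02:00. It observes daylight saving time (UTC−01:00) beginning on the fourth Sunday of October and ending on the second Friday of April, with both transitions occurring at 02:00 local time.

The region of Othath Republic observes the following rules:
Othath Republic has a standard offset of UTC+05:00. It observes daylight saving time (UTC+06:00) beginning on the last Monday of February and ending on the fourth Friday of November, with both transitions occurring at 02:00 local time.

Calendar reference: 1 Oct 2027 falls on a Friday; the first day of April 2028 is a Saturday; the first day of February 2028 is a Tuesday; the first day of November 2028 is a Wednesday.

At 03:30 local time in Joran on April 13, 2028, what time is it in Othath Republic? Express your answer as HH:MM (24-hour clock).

1 October 2027 is a Friday, so the first Sunday is October 3 and the fourth is October 24.
1 April 2028 is a Saturday, so the first Friday is April 7 and the second is April 14.
April 13, 2028 lies within the daylight-saving period (24 October 2027 – 14 April 2028), so Joran is on daylight time, UTC−01:00.
03:30 Joran + 1h = 04:30 UTC.
1 February 2028 is a Tuesday, so Mondays fall on 7, 14, 21, 28; the last is February 28.
1 November 2028 is a Wednesday, so the first Friday is November 3 and the fourth is November 24.
At the standard offset (UTC+05:00), 04:30 UTC + 5h = 09:30 Othath Republic standard time.
Daylight saving runs 28 February – 24 November; the standard-time date in Othath Republic, April 13, 2028, is inside that window, so Othath Republic is at UTC+06:00.
04:30 UTC + 6h = 10:30 Othath Republic.

10:30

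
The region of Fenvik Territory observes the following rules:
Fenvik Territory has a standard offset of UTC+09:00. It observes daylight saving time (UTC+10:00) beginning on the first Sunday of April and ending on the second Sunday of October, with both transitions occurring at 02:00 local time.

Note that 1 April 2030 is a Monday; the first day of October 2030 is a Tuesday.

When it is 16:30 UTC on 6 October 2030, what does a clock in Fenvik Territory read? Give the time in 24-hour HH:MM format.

02:30

1 April 2030 is a Monday, so the first Sunday is April 7.
1 October 2030 is a Tuesday, so the first Sunday is October 6 and the second is October 13.
At the standard offset (UTC+09:00), 16:30 UTC + 9h = 01:30 Fenvik Territory standard time (rolling into the next day, 7 October 2030).
The standard-time date in Fenvik Territory, 7 October 2030, lies within the daylight-saving period (7 April – 13 October), so Fenvik Territory is on daylight time, UTC+10:00.
16:30 UTC + 10h = 02:30 local (rolling into the next day, 7 October 2030).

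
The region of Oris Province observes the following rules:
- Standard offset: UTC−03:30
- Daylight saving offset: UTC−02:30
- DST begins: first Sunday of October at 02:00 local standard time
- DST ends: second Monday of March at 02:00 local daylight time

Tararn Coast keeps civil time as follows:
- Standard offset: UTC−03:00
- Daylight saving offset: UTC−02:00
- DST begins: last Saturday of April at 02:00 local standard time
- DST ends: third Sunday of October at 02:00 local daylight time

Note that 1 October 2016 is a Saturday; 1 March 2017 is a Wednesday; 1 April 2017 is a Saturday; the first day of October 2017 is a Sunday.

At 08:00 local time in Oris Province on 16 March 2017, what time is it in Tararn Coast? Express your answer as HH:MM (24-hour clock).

1 October 2016 is a Saturday, so the first Sunday is October 2.
1 March 2017 is a Wednesday, so the first Monday is March 6 and the second is March 13.
16 March 2017 is outside the daylight-saving period (2 October 2016 – 13 March 2017), so Oris Province is on standard time, UTC−03:30.
08:00 Oris Province + 3h30m = 11:30 UTC.
1 April 2017 is a Saturday, so Saturdays fall on 1, 8, 15, 22, 29; the last is April 29.
1 October 2017 is a Sunday, so the first Sunday is October 1 and the third is October 15.
At the standard offset (UTC−03:00), 11:30 UTC − 3h = 08:30 Tararn Coast standard time.
The standard-time date in Tararn Coast, 16 March 2017, is outside the daylight-saving period (29 April – 15 October), so Tararn Coast is on standard time, UTC−03:00.
11:30 UTC − 3h = 08:30 Tararn Coast.

08:30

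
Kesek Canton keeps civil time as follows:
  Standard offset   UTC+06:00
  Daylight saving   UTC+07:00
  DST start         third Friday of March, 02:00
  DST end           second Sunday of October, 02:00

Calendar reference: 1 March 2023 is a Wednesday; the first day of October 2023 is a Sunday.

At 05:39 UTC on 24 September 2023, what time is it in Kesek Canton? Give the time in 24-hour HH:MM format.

1 March 2023 is a Wednesday, so the first Friday is March 3 and the third is March 17.
1 October 2023 is a Sunday, so the first Sunday is October 1 and the second is October 8.
At the standard offset (UTC+06:00), 05:39 UTC + 6h = 11:39 Kesek Canton standard time.
The standard-time date in Kesek Canton, 24 September 2023, lies within the daylight-saving period (17 March – 8 October), so Kesek Canton is on daylight time, UTC+07:00.
05:39 UTC + 7h = 12:39 local.

12:39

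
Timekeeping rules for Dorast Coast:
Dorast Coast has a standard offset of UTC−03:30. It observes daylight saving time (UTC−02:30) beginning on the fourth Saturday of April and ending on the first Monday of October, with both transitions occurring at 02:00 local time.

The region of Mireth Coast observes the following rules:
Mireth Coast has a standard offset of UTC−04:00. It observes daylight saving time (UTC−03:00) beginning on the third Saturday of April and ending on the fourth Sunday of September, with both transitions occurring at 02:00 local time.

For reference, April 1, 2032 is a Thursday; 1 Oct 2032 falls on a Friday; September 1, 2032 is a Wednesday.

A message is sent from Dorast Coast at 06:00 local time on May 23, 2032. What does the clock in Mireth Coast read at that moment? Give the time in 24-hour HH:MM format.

1 April 2032 is a Thursday, so the first Saturday is April 3 and the fourth is April 24.
1 October 2032 is a Friday, so the first Monday is October 4.
May 23, 2032 lies within the daylight-saving period (24 April – 4 October), so Dorast Coast is on daylight time, UTC−02:30.
06:00 Dorast Coast + 2h30m = 08:30 UTC.
1 April 2032 is a Thursday, so the first Saturday is April 3 and the third is April 17.
1 September 2032 is a Wednesday, so the first Sunday is September 5 and the fourth is September 26.
At the standard offset (UTC−04:00), 08:30 UTC − 4h = 04:30 Mireth Coast standard time.
The standard-time date in Mireth Coast, May 23, 2032, falls between 17 April and 26 September, so daylight saving is in effect and Mireth Coast is at UTC−03:00.
08:30 UTC − 3h = 05:30 Mireth Coast.

05:30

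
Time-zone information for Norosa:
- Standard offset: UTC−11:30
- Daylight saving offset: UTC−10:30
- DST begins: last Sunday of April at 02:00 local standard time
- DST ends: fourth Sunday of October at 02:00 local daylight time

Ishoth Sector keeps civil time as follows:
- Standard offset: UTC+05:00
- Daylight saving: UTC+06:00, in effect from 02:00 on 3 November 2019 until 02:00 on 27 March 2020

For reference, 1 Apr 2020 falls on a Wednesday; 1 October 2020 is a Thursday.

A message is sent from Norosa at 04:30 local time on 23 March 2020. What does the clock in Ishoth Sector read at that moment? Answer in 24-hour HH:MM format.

1 April 2020 is a Wednesday, so Sundays fall on 5, 12, 19, 26; the last is April 26.
1 October 2020 is a Thursday, so the first Sunday is October 4 and the fourth is October 25.
23 March 2020 does not fall between 26 April and 25 October, so daylight saving is not in effect and Norosa is at UTC−11:30.
04:30 Norosa + 11h30m = 16:00 UTC.
At the standard offset (UTC+05:00), 16:00 UTC + 5h = 21:00 Ishoth Sector standard time.
Daylight saving runs 3 November 2019 – 27 March 2020; the standard-time date in Ishoth Sector, 23 March 2020, is inside that window, so Ishoth Sector is at UTC+06:00.
16:00 UTC + 6h = 22:00 Ishoth Sector.

22:00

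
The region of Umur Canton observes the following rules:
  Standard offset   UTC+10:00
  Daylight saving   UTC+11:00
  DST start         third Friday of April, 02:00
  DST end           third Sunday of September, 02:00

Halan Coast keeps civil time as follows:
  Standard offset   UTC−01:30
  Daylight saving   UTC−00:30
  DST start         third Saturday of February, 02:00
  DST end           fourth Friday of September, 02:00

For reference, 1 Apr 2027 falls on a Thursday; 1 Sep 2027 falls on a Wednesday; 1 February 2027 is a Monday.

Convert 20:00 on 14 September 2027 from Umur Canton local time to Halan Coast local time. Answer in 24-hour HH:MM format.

08:30

1 April 2027 is a Thursday, so the first Friday is April 2 and the third is April 16.
1 September 2027 is a Wednesday, so the first Sunday is September 5 and the third is September 19.
14 September 2027 lies within the daylight-saving period (16 April – 19 September), so Umur Canton is on daylight time, UTC+11:00.
20:00 Umur Canton − 11h = 09:00 UTC.
1 February 2027 is a Monday, so the first Saturday is February 6 and the third is February 20.
1 September 2027 is a Wednesday, so the first Friday is September 3 and the fourth is September 24.
At the standard offset (UTC−01:30), 09:00 UTC − 1h30m = 07:30 Halan Coast standard time.
The standard-time date in Halan Coast, 14 September 2027, lies within the daylight-saving period (20 February – 24 September), so Halan Coast is on daylight time, UTC−00:30.
09:00 UTC − 0h30m = 08:30 Halan Coast.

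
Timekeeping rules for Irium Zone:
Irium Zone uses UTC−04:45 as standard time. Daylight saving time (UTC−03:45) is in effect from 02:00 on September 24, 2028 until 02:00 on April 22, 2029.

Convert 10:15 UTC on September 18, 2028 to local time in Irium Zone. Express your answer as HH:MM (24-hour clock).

05:30

At the standard offset (UTC−04:45), 10:15 UTC − 4h45m = 05:30 Irium Zone standard time.
Daylight saving runs 24 September 2028 – 22 April 2029; the standard-time date in Irium Zone, September 18, 2028, is outside that window, so Irium Zone is on standard time at UTC−04:45.
10:15 UTC − 4h45m = 05:30 local.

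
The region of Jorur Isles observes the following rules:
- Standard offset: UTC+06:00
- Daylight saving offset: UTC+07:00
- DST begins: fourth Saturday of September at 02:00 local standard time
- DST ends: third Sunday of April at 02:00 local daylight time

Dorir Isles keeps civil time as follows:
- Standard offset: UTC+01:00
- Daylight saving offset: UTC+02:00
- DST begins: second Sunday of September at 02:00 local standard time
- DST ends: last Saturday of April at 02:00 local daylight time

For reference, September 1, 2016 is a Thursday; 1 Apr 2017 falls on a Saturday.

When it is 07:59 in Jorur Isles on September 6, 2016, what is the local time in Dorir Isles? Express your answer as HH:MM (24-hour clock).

1 September 2016 is a Thursday, so the first Saturday is September 3 and the fourth is September 24.
1 April 2017 is a Saturday, so the first Sunday is April 2 and the third is April 16.
September 6, 2016 is outside the daylight-saving period (24 September 2016 – 16 April 2017), so Jorur Isles is on standard time, UTC+06:00.
07:59 Jorur Isles − 6h = 01:59 UTC.
1 September 2016 is a Thursday, so the first Sunday is September 4 and the second is September 11.
1 April 2017 is a Saturday, so Saturdays fall on 1, 8, 15, 22, 29; the last is April 29.
At the standard offset (UTC+01:00), 01:59 UTC + 1h = 02:59 Dorir Isles standard time.
Daylight saving runs 11 September 2016 – 29 April 2017; the standard-time date in Dorir Isles, September 6, 2016, is outside that window, so Dorir Isles is on standard time at UTC+01:00.
01:59 UTC + 1h = 02:59 Dorir Isles.

02:59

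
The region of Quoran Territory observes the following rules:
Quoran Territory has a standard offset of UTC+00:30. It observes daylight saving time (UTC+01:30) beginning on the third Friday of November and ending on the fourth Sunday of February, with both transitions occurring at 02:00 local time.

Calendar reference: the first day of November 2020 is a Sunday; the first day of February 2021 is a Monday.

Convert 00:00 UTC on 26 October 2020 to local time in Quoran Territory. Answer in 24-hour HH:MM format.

1 November 2020 is a Sunday, so the first Friday is November 6 and the third is November 20.
1 February 2021 is a Monday, so the first Sunday is February 7 and the fourth is February 28.
At the standard offset (UTC+00:30), 00:00 UTC + 0h30m = 00:30 Quoran Territory standard time.
Daylight saving runs 20 November 2020 – 28 February 2021; the standard-time date in Quoran Territory, 26 October 2020, is outside that window, so Quoran Territory is on standard time at UTC+00:30.
00:00 UTC + 0h30m = 00:30 local.

00:30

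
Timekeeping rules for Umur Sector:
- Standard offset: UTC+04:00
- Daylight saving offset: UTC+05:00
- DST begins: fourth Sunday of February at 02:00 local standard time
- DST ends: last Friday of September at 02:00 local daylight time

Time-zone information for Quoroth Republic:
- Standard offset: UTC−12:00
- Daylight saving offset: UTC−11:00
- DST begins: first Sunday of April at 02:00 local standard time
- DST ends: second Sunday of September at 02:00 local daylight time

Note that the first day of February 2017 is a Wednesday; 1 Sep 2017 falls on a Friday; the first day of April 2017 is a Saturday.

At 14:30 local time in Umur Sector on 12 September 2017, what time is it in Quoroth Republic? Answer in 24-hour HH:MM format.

1 February 2017 is a Wednesday, so the first Sunday is February 5 and the fourth is February 26.
1 September 2017 is a Friday, so Fridays fall on 1, 8, 15, 22, 29; the last is September 29.
12 September 2017 falls between 26 February and 29 September, so daylight saving is in effect and Umur Sector is at UTC+05:00.
14:30 Umur Sector − 5h = 09:30 UTC.
1 April 2017 is a Saturday, so the first Sunday is April 2.
1 September 2017 is a Friday, so the first Sunday is September 3 and the second is September 10.
At the standard offset (UTC−12:00), 09:30 UTC − 12h = 21:30 Quoroth Republic standard time (rolling into the previous day, 11 September 2017).
The standard-time date in Quoroth Republic, 11 September 2017, does not fall between 2 April and 10 September, so daylight saving is not in effect and Quoroth Republic is at UTC−12:00.
09:30 UTC − 12h = 21:30 Quoroth Republic (rolling into the previous day, 11 September 2017).

21:30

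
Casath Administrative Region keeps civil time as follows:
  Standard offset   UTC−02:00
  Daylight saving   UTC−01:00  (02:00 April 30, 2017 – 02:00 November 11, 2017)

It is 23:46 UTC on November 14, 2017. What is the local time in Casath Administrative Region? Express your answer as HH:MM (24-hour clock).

21:46

At the standard offset (UTC−02:00), 23:46 UTC − 2h = 21:46 Casath Administrative Region standard time.
The standard-time date in Casath Administrative Region, November 14, 2017, does not fall between 30 April and 11 November, so daylight saving is not in effect and Casath Administrative Region is at UTC−02:00.
23:46 UTC − 2h = 21:46 local.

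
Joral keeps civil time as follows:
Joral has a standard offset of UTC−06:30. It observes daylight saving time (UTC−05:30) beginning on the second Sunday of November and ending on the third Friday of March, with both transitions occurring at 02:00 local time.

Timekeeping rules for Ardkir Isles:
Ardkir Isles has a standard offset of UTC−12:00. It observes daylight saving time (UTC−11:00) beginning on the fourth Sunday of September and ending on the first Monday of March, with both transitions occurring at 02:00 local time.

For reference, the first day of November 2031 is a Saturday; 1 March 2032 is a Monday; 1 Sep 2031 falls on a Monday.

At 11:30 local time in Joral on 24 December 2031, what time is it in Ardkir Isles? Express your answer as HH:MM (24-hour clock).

1 November 2031 is a Saturday, so the first Sunday is November 2 and the second is November 9.
1 March 2032 is a Monday, so the first Friday is March 5 and the third is March 19.
24 December 2031 falls between 9 November 2031 and 19 March 2032, so daylight saving is in effect and Joral is at UTC−05:30.
11:30 Joral + 5h30m = 17:00 UTC.
1 September 2031 is a Monday, so the first Sunday is September 7 and the fourth is September 28.
1 March 2032 is a Monday, so the first Monday is March 1.
At the standard offset (UTC−12:00), 17:00 UTC − 12h = 05:00 Ardkir Isles standard time.
Daylight saving runs 28 September 2031 – 1 March 2032; the standard-time date in Ardkir Isles, 24 December 2031, is inside that window, so Ardkir Isles is at UTC−11:00.
17:00 UTC − 11h = 06:00 Ardkir Isles.

06:00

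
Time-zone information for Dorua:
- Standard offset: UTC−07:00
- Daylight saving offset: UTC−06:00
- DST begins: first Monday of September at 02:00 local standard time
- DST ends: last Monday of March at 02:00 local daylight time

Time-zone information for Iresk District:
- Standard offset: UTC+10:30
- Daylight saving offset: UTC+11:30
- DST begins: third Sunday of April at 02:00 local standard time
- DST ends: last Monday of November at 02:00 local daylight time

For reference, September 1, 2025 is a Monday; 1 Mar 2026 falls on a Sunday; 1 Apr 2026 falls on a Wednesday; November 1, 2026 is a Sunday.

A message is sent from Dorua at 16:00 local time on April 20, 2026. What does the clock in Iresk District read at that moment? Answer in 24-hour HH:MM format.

10:30

1 September 2025 is a Monday, so the first Monday is September 1.
1 March 2026 is a Sunday, so Mondays fall on 2, 9, 16, 23, 30; the last is March 30.
Daylight saving runs 1 September 2025 – 30 March 2026; April 20, 2026 is outside that window, so Dorua is on standard time at UTC−07:00.
16:00 Dorua + 7h = 23:00 UTC.
1 April 2026 is a Wednesday, so the first Sunday is April 5 and the third is April 19.
1 November 2026 is a Sunday, so Mondays fall on 2, 9, 16, 23, 30; the last is November 30.
At the standard offset (UTC+10:30), 23:00 UTC + 10h30m = 09:30 Iresk District standard time (rolling into the next day, 21 April 2026).
The standard-time date in Iresk District, April 21, 2026, lies within the daylight-saving period (19 April – 30 November), so Iresk District is on daylight time, UTC+11:30.
23:00 UTC + 11h30m = 10:30 Iresk District (rolling into the next day, 21 April 2026).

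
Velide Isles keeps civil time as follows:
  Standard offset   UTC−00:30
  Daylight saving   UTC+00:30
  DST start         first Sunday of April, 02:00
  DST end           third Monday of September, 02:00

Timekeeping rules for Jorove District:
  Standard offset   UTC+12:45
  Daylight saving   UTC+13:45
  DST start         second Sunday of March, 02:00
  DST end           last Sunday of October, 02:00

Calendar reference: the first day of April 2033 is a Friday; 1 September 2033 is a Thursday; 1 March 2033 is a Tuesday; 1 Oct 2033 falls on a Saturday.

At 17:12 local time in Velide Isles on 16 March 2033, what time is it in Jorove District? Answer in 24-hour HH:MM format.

07:27

1 April 2033 is a Friday, so the first Sunday is April 3.
1 September 2033 is a Thursday, so the first Monday is September 5 and the third is September 19.
16 March 2033 does not fall between 3 April and 19 September, so daylight saving is not in effect and Velide Isles is at UTC−00:30.
17:12 Velide Isles + 0h30m = 17:42 UTC.
1 March 2033 is a Tuesday, so the first Sunday is March 6 and the second is March 13.
1 October 2033 is a Saturday, so Sundays fall on 2, 9, 16, 23, 30; the last is October 30.
At the standard offset (UTC+12:45), 17:42 UTC + 12h45m = 06:27 Jorove District standard time (rolling into the next day, 17 March 2033).
The standard-time date in Jorove District, 17 March 2033, falls between 13 March and 30 October, so daylight saving is in effect and Jorove District is at UTC+13:45.
17:42 UTC + 13h45m = 07:27 Jorove District (rolling into the next day, 17 March 2033).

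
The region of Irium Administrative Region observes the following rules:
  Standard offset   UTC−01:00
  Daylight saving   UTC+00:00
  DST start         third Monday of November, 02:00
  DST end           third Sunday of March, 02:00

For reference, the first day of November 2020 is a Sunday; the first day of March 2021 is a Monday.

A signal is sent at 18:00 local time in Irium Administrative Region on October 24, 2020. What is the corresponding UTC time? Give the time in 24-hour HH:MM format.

19:00

1 November 2020 is a Sunday, so the first Monday is November 2 and the third is November 16.
1 March 2021 is a Monday, so the first Sunday is March 7 and the third is March 21.
October 24, 2020 does not fall between 16 November 2020 and 21 March 2021, so daylight saving is not in effect and Irium Administrative Region is at UTC−01:00.
18:00 local + 1h = 19:00 UTC.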